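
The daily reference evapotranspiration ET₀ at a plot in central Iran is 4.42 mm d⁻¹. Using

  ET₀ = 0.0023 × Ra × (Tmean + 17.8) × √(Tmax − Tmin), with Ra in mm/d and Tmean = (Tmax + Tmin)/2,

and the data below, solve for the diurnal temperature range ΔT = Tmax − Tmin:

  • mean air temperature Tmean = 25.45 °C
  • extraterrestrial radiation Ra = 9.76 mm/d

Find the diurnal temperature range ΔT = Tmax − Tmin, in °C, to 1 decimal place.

20.7 °C

√ΔT = ET₀ / [0.0023 × Ra × (Tmean+17.8)] = 4.42 / (0.0023 × 9.76 × 43.25) = 4.5526
ΔT = 4.5526² = 20.726 °C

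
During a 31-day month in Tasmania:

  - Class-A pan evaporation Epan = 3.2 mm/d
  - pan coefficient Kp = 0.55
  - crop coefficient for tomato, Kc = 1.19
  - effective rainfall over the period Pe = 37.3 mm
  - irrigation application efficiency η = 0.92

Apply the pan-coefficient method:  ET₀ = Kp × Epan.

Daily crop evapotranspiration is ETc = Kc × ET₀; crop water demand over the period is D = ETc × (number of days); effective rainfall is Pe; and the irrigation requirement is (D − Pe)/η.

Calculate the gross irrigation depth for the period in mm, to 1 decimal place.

ET₀ = 0.55 × 3.2 = 1.7600 mm/d
ETc = Kc × ET₀ = 1.19 × 1.7600 = 2.0944 mm/d
Crop demand D = ETc × 31 d = 2.0944 × 31 = 64.926 mm
D − Pe = 64.926 − 37.3 = 27.626 mm
Gross irrigation = 27.626 / 0.92 = 30.028 mm

30.0 mm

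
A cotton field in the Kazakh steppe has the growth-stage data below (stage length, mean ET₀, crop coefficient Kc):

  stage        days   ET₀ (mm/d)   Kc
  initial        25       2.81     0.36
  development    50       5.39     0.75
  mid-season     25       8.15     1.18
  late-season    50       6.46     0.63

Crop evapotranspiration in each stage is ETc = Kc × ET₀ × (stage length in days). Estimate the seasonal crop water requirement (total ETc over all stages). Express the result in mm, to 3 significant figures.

initial: 0.36 × 2.81 × 25 = 25.29 mm
development: 0.75 × 5.39 × 50 = 202.13 mm
mid-season: 1.18 × 8.15 × 25 = 240.43 mm
late-season: 0.63 × 6.46 × 50 = 203.49 mm
Seasonal total = 671.34 mm

671 mm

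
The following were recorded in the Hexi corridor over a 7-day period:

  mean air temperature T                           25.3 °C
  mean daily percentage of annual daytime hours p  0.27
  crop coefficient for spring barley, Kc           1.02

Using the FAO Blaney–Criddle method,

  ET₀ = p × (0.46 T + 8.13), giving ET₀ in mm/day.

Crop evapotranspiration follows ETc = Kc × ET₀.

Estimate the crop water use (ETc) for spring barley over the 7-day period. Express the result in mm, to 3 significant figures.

38.1 mm

ET₀ = 0.27 × (0.46 × 25.3 + 8.13) = 0.27 × 19.768 = 5.3374 mm/d
ETc = Kc × ET₀ = 1.02 × 5.3374 = 5.4441 mm/d
Over 7 days: 5.4441 × 7 = 38.109 mm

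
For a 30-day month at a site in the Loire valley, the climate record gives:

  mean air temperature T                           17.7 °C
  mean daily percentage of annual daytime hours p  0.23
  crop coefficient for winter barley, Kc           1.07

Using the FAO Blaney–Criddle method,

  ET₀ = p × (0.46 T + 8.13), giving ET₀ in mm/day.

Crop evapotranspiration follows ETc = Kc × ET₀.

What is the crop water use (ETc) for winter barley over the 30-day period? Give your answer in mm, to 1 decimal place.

ET₀ = 0.23 × (0.46 × 17.7 + 8.13) = 0.23 × 16.272 = 3.7426 mm/d
ETc = Kc × ET₀ = 1.07 × 3.7426 = 4.0046 mm/d
Over 30 days: 4.0046 × 30 = 120.138 mm

120.1 mm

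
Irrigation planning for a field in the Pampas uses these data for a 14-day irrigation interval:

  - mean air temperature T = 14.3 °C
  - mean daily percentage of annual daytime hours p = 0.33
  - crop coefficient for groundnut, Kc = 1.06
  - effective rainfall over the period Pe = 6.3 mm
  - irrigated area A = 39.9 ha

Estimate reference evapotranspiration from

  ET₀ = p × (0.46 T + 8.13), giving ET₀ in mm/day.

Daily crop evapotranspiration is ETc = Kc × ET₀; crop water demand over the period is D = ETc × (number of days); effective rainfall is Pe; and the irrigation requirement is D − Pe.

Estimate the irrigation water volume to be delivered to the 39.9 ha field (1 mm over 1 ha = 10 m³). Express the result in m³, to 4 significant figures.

ET₀ = 0.33 × (0.46 × 14.3 + 8.13) = 0.33 × 14.708 = 4.8536 mm/d
ETc = Kc × ET₀ = 1.06 × 4.8536 = 5.1448 mm/d
Crop demand D = ETc × 14 d = 5.1448 × 14 = 72.027 mm
D − Pe = 72.027 − 6.3 = 65.727 mm
Volume = 65.727 mm × 39.9 ha × 10 = 26225.1 m³

26230 m³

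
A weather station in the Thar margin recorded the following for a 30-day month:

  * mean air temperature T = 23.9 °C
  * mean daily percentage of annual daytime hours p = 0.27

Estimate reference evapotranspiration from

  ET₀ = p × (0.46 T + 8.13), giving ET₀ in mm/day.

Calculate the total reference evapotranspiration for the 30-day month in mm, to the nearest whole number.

ET₀ = 0.27 × (0.46 × 23.9 + 8.13) = 0.27 × 19.124 = 5.1635 mm/d
Monthly total = 5.1635 × 30 = 154.905 mm

155 mm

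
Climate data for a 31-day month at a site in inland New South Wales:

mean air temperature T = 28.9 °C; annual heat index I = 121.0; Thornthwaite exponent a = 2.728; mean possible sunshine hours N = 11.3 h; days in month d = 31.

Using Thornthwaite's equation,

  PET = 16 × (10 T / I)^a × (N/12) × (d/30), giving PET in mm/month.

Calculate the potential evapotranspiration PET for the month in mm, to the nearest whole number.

167 mm

10T/I = 10 × 28.9 / 121.0 = 2.3884
(10T/I)^a = 2.3884^2.728 = 10.7517
Uncorrected PET = 16 × 10.7517 = 172.027 mm
Correction = (N/12)(d/30) = (11.3/12)(31/30) = 0.9731
PET = 172.027 × 0.9731 = 167.399 mm/month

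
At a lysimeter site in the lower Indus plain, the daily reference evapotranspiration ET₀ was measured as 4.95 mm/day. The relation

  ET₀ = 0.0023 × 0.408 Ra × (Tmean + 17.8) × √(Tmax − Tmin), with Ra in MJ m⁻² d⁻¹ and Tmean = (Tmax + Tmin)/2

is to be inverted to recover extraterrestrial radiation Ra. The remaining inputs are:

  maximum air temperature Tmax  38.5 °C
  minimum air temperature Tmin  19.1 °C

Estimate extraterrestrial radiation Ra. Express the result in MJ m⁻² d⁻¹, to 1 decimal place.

Tmean = (38.5+19.1)/2 = 28.80 °C; ΔT = 19.4
Ra = ET₀ / [0.0023 × 0.408 × (Tmean+17.8) × √ΔT]
   = 4.95 / (0.0023 × 0.408 × 46.60 × 4.4045) = 25.700 MJ m⁻² d⁻¹

25.7 MJ m⁻² d⁻¹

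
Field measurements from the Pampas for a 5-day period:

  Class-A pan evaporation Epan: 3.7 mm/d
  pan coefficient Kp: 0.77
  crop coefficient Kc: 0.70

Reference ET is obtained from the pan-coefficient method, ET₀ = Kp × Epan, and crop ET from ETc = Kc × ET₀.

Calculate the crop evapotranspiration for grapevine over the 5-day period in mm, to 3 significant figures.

ET₀ = 0.77 × 3.7 = 2.8490 mm/d
ETc = Kc × ET₀ = 0.70 × 2.8490 = 1.9943 mm/d
Over 5 days: 1.9943 × 5 = 9.972 mm

9.97 mm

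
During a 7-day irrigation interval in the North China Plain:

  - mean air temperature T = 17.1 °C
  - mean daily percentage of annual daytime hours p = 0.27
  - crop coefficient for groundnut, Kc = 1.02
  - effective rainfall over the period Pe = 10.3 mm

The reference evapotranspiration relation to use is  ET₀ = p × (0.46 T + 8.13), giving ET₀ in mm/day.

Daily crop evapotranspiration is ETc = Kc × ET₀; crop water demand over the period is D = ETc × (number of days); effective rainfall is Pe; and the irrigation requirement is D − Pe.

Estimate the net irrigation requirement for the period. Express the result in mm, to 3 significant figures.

ET₀ = 0.27 × (0.46 × 17.1 + 8.13) = 0.27 × 15.996 = 4.3189 mm/d
ETc = Kc × ET₀ = 1.02 × 4.3189 = 4.4053 mm/d
Crop demand D = ETc × 7 d = 4.4053 × 7 = 30.837 mm
D − Pe = 30.837 − 10.3 = 20.537 mm

20.5 mm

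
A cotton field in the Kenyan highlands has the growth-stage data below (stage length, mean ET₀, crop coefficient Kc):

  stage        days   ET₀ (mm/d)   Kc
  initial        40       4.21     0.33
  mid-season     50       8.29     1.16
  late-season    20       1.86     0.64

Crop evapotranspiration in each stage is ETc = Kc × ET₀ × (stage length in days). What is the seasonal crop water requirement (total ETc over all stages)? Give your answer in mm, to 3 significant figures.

560 mm

initial: 0.33 × 4.21 × 40 = 55.57 mm
mid-season: 1.16 × 8.29 × 50 = 480.82 mm
late-season: 0.64 × 1.86 × 20 = 23.81 mm
Seasonal total = 560.20 mm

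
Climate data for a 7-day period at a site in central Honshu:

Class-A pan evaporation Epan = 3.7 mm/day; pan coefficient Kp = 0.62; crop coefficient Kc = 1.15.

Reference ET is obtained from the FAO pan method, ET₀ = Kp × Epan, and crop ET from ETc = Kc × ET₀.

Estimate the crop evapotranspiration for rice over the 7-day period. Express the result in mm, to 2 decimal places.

ET₀ = 0.62 × 3.7 = 2.2940 mm/d
ETc = Kc × ET₀ = 1.15 × 2.2940 = 2.6381 mm/d
Over 7 days: 2.6381 × 7 = 18.467 mm

18.47 mm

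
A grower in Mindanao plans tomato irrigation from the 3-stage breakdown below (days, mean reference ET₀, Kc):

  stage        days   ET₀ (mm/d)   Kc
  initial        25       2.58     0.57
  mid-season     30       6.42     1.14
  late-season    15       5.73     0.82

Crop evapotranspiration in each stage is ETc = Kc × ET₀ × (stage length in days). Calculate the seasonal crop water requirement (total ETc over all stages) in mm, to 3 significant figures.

327 mm

initial: 0.57 × 2.58 × 25 = 36.77 mm
mid-season: 1.14 × 6.42 × 30 = 219.56 mm
late-season: 0.82 × 5.73 × 15 = 70.48 mm
Seasonal total = 326.81 mm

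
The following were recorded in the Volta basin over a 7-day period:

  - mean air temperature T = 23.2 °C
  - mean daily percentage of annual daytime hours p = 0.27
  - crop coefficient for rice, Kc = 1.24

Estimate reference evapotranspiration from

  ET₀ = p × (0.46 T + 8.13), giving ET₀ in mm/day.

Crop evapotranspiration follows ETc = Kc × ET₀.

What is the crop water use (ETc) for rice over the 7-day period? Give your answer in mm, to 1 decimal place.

ET₀ = 0.27 × (0.46 × 23.2 + 8.13) = 0.27 × 18.802 = 5.0765 mm/d
ETc = Kc × ET₀ = 1.24 × 5.0765 = 6.2949 mm/d
Over 7 days: 6.2949 × 7 = 44.064 mm

44.1 mm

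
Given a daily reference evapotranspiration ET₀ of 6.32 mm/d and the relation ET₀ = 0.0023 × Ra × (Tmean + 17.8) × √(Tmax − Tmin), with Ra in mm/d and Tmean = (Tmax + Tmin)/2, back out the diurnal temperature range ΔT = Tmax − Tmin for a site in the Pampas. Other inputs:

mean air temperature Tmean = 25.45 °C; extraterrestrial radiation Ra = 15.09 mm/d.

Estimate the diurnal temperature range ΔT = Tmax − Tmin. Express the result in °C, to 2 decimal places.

17.73 °C

√ΔT = ET₀ / [0.0023 × Ra × (Tmean+17.8)] = 6.32 / (0.0023 × 15.09 × 43.25) = 4.2103
ΔT = 4.2103² = 17.727 °C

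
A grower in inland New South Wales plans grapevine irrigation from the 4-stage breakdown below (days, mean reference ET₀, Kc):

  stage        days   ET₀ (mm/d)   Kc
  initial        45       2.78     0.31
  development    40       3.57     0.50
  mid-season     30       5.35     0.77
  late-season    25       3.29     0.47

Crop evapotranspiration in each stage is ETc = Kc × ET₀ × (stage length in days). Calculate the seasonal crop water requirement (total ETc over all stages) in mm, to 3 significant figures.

initial: 0.31 × 2.78 × 45 = 38.78 mm
development: 0.50 × 3.57 × 40 = 71.40 mm
mid-season: 0.77 × 5.35 × 30 = 123.59 mm
late-season: 0.47 × 3.29 × 25 = 38.66 mm
Seasonal total = 272.43 mm

272 mm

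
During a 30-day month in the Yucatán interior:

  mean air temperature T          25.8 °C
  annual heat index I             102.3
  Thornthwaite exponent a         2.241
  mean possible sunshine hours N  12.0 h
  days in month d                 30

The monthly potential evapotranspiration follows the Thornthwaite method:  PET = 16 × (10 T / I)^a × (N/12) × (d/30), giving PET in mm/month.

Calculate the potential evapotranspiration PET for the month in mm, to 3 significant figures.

10T/I = 10 × 25.8 / 102.3 = 2.5220
(10T/I)^a = 2.5220^2.241 = 7.9490
Uncorrected PET = 16 × 7.9490 = 127.184 mm
Correction = (N/12)(d/30) = (12.0/12)(30/30) = 1.0000
PET = 127.184 × 1.0000 = 127.184 mm/month

127 mm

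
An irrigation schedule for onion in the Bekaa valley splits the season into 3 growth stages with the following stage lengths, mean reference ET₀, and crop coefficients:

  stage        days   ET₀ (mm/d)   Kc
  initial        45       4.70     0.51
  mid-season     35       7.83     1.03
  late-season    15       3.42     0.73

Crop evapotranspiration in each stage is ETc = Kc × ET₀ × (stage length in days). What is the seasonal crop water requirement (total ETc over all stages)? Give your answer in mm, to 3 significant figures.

initial: 0.51 × 4.70 × 45 = 107.87 mm
mid-season: 1.03 × 7.83 × 35 = 282.27 mm
late-season: 0.73 × 3.42 × 15 = 37.45 mm
Seasonal total = 427.59 mm

428 mm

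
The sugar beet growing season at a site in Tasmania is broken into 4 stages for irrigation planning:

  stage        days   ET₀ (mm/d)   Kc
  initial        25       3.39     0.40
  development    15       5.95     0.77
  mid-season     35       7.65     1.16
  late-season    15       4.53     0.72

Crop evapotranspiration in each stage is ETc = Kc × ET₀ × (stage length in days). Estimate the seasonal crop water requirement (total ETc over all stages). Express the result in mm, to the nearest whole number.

462 mm

initial: 0.40 × 3.39 × 25 = 33.90 mm
development: 0.77 × 5.95 × 15 = 68.72 mm
mid-season: 1.16 × 7.65 × 35 = 310.59 mm
late-season: 0.72 × 4.53 × 15 = 48.92 mm
Seasonal total = 462.13 mm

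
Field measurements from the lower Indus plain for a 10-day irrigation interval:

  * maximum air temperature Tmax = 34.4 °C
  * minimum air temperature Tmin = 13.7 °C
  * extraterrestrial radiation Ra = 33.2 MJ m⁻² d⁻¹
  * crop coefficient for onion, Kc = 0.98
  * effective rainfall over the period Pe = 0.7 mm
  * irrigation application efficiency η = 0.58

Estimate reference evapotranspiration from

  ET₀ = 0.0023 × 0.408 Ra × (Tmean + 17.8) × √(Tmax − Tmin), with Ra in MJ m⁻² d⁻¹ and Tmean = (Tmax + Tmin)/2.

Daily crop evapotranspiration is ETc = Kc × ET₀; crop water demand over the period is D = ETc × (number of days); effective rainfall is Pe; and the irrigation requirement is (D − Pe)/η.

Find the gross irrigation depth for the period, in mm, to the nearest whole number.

Tmean = (34.4 + 13.7)/2 = 24.05 °C
0.408 Ra = 0.408 × 33.2 = 13.5456 mm/d equivalent
ET₀ = 0.0023 × 13.5456 × (24.05 + 17.8) × √20.7 = 0.0023 × 13.5456 × 41.85 × 4.5497 = 5.9320 mm/d
ETc = Kc × ET₀ = 0.98 × 5.9320 = 5.8134 mm/d
Crop demand D = ETc × 10 d = 5.8134 × 10 = 58.134 mm
D − Pe = 58.134 − 0.7 = 57.434 mm
Gross irrigation = 57.434 / 0.58 = 99.024 mm

99 mm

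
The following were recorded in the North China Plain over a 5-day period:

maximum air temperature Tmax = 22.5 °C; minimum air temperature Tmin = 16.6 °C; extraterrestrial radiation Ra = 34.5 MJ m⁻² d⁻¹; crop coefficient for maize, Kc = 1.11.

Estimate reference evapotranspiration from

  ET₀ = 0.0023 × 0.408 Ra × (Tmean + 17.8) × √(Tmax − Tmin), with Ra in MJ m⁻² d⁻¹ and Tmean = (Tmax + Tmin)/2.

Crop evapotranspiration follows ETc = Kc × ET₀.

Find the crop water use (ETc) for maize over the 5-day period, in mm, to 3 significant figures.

16.3 mm

Tmean = (22.5 + 16.6)/2 = 19.55 °C
0.408 Ra = 0.408 × 34.5 = 14.0760 mm/d equivalent
ET₀ = 0.0023 × 14.0760 × (19.55 + 17.8) × √5.9 = 0.0023 × 14.0760 × 37.35 × 2.4290 = 2.9371 mm/d
ETc = Kc × ET₀ = 1.11 × 2.9371 = 3.2602 mm/d
Over 5 days: 3.2602 × 5 = 16.301 mm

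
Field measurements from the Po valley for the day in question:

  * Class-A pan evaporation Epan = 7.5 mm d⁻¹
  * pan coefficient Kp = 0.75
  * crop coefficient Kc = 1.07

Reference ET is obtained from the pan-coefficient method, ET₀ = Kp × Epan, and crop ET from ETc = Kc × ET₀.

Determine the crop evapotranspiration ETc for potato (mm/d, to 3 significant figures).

ET₀ = 0.75 × 7.5 = 5.6250 mm/d
ETc = Kc × ET₀ = 1.07 × 5.6250 = 6.0188 mm/d

6.02 mm/d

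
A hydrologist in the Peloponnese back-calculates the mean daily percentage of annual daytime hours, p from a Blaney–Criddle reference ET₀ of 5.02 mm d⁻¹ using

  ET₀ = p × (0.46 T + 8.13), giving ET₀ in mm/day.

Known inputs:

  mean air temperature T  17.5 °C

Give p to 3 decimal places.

p = ET₀ / (0.46 T + 8.13) = 5.02 / (0.46 × 17.5 + 8.13) = 5.02 / 16.180 = 0.3103

0.310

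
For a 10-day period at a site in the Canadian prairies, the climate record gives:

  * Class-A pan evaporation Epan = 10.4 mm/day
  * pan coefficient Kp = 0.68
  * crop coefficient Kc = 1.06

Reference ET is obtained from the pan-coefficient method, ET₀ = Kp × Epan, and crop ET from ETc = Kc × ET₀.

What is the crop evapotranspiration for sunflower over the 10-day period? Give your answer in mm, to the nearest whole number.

75 mm

ET₀ = 0.68 × 10.4 = 7.0720 mm/d
ETc = Kc × ET₀ = 1.06 × 7.0720 = 7.4963 mm/d
Over 10 days: 7.4963 × 10 = 74.963 mm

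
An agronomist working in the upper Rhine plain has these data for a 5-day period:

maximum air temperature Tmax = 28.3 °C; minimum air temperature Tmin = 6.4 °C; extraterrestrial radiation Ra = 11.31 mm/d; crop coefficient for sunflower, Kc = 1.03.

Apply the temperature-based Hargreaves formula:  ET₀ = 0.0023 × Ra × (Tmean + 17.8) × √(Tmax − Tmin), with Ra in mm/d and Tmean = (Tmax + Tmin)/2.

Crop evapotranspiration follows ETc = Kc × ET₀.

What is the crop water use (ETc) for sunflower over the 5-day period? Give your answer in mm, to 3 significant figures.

22.0 mm

Tmean = (28.3 + 6.4)/2 = 17.35 °C
ET₀ = 0.0023 × 11.31 × (17.35 + 17.8) × √21.9 = 0.0023 × 11.31 × 35.15 × 4.6797 = 4.2789 mm/d
ETc = Kc × ET₀ = 1.03 × 4.2789 = 4.4073 mm/d
Over 5 days: 4.4073 × 5 = 22.037 mm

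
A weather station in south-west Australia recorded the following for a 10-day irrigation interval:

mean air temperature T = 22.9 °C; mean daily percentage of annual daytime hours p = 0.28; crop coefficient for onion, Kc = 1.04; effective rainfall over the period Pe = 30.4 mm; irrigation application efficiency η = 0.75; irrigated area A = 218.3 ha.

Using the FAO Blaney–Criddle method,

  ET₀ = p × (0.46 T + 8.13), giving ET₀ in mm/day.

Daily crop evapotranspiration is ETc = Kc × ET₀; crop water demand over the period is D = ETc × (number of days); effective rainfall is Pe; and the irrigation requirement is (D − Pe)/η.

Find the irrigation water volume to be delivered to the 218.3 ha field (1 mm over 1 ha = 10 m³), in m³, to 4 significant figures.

ET₀ = 0.28 × (0.46 × 22.9 + 8.13) = 0.28 × 18.664 = 5.2259 mm/d
ETc = Kc × ET₀ = 1.04 × 5.2259 = 5.4349 mm/d
Crop demand D = ETc × 10 d = 5.4349 × 10 = 54.349 mm
D − Pe = 54.349 − 30.4 = 23.949 mm
Gross irrigation = 23.949 / 0.75 = 31.932 mm
Volume = 31.932 mm × 218.3 ha × 10 = 69707.6 m³

69710 m³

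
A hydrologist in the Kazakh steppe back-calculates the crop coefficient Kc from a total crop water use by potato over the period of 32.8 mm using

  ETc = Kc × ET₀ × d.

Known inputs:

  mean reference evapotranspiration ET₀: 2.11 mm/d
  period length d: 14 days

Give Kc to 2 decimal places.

1.11

ETc = Kc × ET₀ × d  ⇒  Kc = ETc / (ET₀ × d)
Kc = 32.8 / (2.11 × 14) = 32.8 / 29.54 = 1.1104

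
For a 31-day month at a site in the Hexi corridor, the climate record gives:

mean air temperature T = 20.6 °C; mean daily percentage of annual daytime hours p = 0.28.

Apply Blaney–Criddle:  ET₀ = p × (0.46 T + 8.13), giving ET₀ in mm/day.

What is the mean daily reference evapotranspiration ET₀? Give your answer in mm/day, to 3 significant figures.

ET₀ = 0.28 × (0.46 × 20.6 + 8.13) = 0.28 × 17.606 = 4.9297 mm/d

4.93 mm/day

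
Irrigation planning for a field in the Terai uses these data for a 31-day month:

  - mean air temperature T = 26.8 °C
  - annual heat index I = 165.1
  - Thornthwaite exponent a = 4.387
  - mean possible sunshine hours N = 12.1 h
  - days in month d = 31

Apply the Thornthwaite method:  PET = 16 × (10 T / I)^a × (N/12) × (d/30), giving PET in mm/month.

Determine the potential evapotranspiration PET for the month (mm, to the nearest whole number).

140 mm

10T/I = 10 × 26.8 / 165.1 = 1.6233
(10T/I)^a = 1.6233^4.387 = 8.3757
Uncorrected PET = 16 × 8.3757 = 134.011 mm
Correction = (N/12)(d/30) = (12.1/12)(31/30) = 1.0419
PET = 134.011 × 1.0419 = 139.626 mm/month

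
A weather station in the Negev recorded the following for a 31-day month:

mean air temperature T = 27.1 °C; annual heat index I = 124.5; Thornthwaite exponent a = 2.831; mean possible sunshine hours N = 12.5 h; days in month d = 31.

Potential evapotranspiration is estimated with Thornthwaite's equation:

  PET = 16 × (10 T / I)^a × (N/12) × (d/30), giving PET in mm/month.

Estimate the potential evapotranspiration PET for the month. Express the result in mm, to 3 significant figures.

156 mm

10T/I = 10 × 27.1 / 124.5 = 2.1767
(10T/I)^a = 2.1767^2.831 = 9.0429
Uncorrected PET = 16 × 9.0429 = 144.686 mm
Correction = (N/12)(d/30) = (12.5/12)(31/30) = 1.0764
PET = 144.686 × 1.0764 = 155.740 mm/month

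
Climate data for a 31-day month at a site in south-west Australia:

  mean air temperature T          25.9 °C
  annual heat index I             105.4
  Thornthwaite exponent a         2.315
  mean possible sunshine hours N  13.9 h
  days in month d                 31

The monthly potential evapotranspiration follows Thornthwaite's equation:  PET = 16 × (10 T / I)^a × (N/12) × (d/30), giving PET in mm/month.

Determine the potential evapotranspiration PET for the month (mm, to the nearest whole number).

153 mm

10T/I = 10 × 25.9 / 105.4 = 2.4573
(10T/I)^a = 2.4573^2.315 = 8.0151
Uncorrected PET = 16 × 8.0151 = 128.242 mm
Correction = (N/12)(d/30) = (13.9/12)(31/30) = 1.1969
PET = 128.242 × 1.1969 = 153.493 mm/month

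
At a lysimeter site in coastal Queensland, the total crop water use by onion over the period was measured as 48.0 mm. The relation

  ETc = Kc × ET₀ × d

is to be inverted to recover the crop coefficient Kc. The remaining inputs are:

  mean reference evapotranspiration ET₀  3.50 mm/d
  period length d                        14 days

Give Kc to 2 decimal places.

0.98

ETc = Kc × ET₀ × d  ⇒  Kc = ETc / (ET₀ × d)
Kc = 48.0 / (3.50 × 14) = 48.0 / 49.00 = 0.9796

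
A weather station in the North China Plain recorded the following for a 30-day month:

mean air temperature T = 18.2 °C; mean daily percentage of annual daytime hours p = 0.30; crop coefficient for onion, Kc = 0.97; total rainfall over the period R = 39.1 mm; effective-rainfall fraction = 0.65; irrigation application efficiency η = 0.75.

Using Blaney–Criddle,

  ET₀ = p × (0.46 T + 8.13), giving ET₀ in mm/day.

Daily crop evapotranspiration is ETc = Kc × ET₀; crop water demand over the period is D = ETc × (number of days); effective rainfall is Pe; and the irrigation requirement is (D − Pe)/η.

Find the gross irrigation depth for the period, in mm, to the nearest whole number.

158 mm

ET₀ = 0.30 × (0.46 × 18.2 + 8.13) = 0.30 × 16.502 = 4.9506 mm/d
ETc = Kc × ET₀ = 0.97 × 4.9506 = 4.8021 mm/d
Crop demand D = ETc × 30 d = 4.8021 × 30 = 144.063 mm
Pe = 0.65 × 39.1 = 25.415 mm
D − Pe = 144.063 − 25.415 = 118.648 mm
Gross irrigation = 118.648 / 0.75 = 158.197 mm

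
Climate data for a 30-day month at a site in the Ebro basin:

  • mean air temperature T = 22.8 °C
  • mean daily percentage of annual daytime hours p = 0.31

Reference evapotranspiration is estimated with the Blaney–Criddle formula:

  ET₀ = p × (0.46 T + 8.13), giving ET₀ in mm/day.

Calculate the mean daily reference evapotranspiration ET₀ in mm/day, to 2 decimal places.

5.77 mm/day

ET₀ = 0.31 × (0.46 × 22.8 + 8.13) = 0.31 × 18.618 = 5.7716 mm/d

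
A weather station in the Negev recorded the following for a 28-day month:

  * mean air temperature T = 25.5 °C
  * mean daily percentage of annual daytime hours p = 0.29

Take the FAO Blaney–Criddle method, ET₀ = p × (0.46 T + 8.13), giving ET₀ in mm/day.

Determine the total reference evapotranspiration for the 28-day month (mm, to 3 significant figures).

161 mm

ET₀ = 0.29 × (0.46 × 25.5 + 8.13) = 0.29 × 19.860 = 5.7594 mm/d
Monthly total = 5.7594 × 28 = 161.263 mm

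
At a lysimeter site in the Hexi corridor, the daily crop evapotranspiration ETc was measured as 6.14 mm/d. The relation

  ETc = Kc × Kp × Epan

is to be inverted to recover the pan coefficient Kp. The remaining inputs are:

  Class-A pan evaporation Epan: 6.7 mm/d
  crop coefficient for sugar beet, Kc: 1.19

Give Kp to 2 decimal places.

ETc = Kc × Kp × Epan  ⇒  Kp = ETc / (Kc × Epan)
Kp = 6.14 / (1.19 × 6.7) = 6.14 / 7.973 = 0.7701

0.77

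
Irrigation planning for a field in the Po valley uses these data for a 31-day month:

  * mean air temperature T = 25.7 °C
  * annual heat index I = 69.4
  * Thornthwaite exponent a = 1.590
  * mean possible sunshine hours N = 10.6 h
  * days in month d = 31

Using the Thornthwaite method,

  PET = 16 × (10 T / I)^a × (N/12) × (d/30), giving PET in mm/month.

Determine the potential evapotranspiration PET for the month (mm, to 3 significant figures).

117 mm

10T/I = 10 × 25.7 / 69.4 = 3.7032
(10T/I)^a = 3.7032^1.590 = 8.0175
Uncorrected PET = 16 × 8.0175 = 128.280 mm
Correction = (N/12)(d/30) = (10.6/12)(31/30) = 0.9128
PET = 128.280 × 0.9128 = 117.094 mm/month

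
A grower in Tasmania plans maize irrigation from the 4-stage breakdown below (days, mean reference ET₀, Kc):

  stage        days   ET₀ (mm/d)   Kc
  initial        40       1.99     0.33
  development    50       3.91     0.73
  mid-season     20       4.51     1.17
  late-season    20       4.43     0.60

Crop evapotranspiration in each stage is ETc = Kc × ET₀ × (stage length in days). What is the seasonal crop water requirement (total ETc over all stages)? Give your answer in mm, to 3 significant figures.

initial: 0.33 × 1.99 × 40 = 26.27 mm
development: 0.73 × 3.91 × 50 = 142.72 mm
mid-season: 1.17 × 4.51 × 20 = 105.53 mm
late-season: 0.60 × 4.43 × 20 = 53.16 mm
Seasonal total = 327.68 mm

328 mm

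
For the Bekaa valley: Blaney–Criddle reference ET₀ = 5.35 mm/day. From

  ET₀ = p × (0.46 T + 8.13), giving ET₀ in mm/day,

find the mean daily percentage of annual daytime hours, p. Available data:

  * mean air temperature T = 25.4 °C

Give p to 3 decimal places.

0.270

p = ET₀ / (0.46 T + 8.13) = 5.35 / (0.46 × 25.4 + 8.13) = 5.35 / 19.814 = 0.2700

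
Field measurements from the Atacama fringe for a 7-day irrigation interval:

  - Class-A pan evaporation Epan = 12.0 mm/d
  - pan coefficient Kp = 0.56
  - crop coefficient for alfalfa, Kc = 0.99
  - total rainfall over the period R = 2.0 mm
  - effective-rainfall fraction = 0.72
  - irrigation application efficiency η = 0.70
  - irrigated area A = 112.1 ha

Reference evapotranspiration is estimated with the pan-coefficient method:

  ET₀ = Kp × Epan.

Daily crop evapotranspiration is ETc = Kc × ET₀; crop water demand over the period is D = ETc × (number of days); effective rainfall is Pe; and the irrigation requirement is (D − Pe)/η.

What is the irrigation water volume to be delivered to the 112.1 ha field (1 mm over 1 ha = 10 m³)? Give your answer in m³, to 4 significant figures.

ET₀ = 0.56 × 12.0 = 6.7200 mm/d
ETc = Kc × ET₀ = 0.99 × 6.7200 = 6.6528 mm/d
Crop demand D = ETc × 7 d = 6.6528 × 7 = 46.570 mm
Pe = 0.72 × 2.0 = 1.440 mm
D − Pe = 46.570 − 1.440 = 45.130 mm
Gross irrigation = 45.130 / 0.70 = 64.471 mm
Volume = 64.471 mm × 112.1 ha × 10 = 72272.0 m³

72270 m³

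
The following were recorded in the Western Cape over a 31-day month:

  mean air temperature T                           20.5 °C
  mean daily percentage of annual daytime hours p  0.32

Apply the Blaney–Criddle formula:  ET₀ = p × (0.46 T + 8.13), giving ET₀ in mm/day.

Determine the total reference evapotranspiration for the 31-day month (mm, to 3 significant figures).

ET₀ = 0.32 × (0.46 × 20.5 + 8.13) = 0.32 × 17.560 = 5.6192 mm/d
Monthly total = 5.6192 × 31 = 174.195 mm

174 mm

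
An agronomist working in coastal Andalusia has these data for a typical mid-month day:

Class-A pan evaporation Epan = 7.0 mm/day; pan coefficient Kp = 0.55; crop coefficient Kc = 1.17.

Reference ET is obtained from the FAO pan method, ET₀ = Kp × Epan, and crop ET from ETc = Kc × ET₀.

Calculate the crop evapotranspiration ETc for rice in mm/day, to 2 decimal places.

4.50 mm/day

ET₀ = 0.55 × 7.0 = 3.8500 mm/d
ETc = Kc × ET₀ = 1.17 × 3.8500 = 4.5045 mm/d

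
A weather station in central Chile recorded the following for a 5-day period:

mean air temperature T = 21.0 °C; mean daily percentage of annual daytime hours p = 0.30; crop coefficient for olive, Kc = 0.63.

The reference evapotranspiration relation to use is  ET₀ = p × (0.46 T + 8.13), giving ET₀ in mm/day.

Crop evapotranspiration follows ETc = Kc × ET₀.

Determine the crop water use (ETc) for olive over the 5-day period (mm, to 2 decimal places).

ET₀ = 0.30 × (0.46 × 21.0 + 8.13) = 0.30 × 17.790 = 5.3370 mm/d
ETc = Kc × ET₀ = 0.63 × 5.3370 = 3.3623 mm/d
Over 5 days: 3.3623 × 5 = 16.812 mm

16.81 mm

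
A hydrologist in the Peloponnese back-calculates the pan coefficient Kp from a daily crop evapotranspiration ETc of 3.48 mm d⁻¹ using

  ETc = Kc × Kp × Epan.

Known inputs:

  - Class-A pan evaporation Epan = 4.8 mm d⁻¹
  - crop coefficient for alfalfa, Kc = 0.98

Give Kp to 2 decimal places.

ETc = Kc × Kp × Epan  ⇒  Kp = ETc / (Kc × Epan)
Kp = 3.48 / (0.98 × 4.8) = 3.48 / 4.704 = 0.7398

0.74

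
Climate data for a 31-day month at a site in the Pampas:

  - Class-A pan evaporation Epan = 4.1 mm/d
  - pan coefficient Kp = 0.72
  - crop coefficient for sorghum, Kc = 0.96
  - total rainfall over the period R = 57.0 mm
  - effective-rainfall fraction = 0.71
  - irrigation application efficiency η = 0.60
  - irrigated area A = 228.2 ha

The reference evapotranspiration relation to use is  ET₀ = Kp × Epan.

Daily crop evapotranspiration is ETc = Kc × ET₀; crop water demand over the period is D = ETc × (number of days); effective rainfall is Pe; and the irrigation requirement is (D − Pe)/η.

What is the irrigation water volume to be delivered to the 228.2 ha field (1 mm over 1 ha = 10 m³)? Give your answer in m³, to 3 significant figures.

180000 m³

ET₀ = 0.72 × 4.1 = 2.9520 mm/d
ETc = Kc × ET₀ = 0.96 × 2.9520 = 2.8339 mm/d
Crop demand D = ETc × 31 d = 2.8339 × 31 = 87.851 mm
Pe = 0.71 × 57.0 = 40.470 mm
D − Pe = 87.851 − 40.470 = 47.381 mm
Gross irrigation = 47.381 / 0.60 = 78.968 mm
Volume = 78.968 mm × 228.2 ha × 10 = 180205.0 m³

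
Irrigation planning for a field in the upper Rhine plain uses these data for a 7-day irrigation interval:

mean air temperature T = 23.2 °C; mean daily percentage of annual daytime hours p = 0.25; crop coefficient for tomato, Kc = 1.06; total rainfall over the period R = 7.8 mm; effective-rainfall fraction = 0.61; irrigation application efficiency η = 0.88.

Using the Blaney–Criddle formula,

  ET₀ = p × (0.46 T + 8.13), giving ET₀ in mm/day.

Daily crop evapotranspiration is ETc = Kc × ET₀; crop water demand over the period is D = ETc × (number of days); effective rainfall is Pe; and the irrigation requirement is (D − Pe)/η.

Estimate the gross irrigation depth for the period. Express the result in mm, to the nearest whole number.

34 mm

ET₀ = 0.25 × (0.46 × 23.2 + 8.13) = 0.25 × 18.802 = 4.7005 mm/d
ETc = Kc × ET₀ = 1.06 × 4.7005 = 4.9825 mm/d
Crop demand D = ETc × 7 d = 4.9825 × 7 = 34.878 mm
Pe = 0.61 × 7.8 = 4.758 mm
D − Pe = 34.878 − 4.758 = 30.120 mm
Gross irrigation = 30.120 / 0.88 = 34.227 mm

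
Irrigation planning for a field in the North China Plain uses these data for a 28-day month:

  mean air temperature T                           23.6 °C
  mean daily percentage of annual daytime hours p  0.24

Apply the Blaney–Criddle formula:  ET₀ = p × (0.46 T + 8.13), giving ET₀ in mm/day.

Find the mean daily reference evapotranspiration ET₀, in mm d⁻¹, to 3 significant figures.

ET₀ = 0.24 × (0.46 × 23.6 + 8.13) = 0.24 × 18.986 = 4.5566 mm/d

4.56 mm d⁻¹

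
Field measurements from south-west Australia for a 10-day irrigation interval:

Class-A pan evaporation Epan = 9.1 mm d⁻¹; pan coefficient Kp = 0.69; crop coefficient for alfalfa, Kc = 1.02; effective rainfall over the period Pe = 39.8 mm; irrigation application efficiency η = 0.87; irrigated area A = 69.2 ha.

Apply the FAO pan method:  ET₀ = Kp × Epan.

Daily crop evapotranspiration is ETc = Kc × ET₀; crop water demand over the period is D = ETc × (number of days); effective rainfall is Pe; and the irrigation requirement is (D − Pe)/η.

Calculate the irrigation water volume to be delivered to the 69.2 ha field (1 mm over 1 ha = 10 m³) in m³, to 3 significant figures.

ET₀ = 0.69 × 9.1 = 6.2790 mm/d
ETc = Kc × ET₀ = 1.02 × 6.2790 = 6.4046 mm/d
Crop demand D = ETc × 10 d = 6.4046 × 10 = 64.046 mm
D − Pe = 64.046 − 39.8 = 24.246 mm
Gross irrigation = 24.246 / 0.87 = 27.869 mm
Volume = 27.869 mm × 69.2 ha × 10 = 19285.3 m³

19300 m³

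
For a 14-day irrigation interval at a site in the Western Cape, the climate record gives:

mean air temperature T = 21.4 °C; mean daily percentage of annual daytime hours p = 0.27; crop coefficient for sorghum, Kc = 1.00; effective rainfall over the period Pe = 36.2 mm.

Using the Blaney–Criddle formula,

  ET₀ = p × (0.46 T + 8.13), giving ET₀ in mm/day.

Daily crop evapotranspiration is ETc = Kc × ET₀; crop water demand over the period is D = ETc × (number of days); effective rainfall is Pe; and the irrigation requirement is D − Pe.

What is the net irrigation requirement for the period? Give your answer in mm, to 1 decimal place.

31.7 mm

ET₀ = 0.27 × (0.46 × 21.4 + 8.13) = 0.27 × 17.974 = 4.8530 mm/d
ETc = Kc × ET₀ = 1.00 × 4.8530 = 4.8530 mm/d
Crop demand D = ETc × 14 d = 4.8530 × 14 = 67.942 mm
D − Pe = 67.942 − 36.2 = 31.742 mm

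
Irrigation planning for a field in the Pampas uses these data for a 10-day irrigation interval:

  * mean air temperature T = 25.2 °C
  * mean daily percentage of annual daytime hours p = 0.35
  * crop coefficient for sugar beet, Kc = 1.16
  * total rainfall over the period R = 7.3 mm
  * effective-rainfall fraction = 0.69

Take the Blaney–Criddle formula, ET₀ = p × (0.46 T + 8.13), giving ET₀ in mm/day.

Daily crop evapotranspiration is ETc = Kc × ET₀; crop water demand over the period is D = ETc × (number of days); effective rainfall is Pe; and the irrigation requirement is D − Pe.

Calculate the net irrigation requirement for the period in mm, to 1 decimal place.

75.0 mm

ET₀ = 0.35 × (0.46 × 25.2 + 8.13) = 0.35 × 19.722 = 6.9027 mm/d
ETc = Kc × ET₀ = 1.16 × 6.9027 = 8.0071 mm/d
Crop demand D = ETc × 10 d = 8.0071 × 10 = 80.071 mm
Pe = 0.69 × 7.3 = 5.037 mm
D − Pe = 80.071 − 5.037 = 75.034 mm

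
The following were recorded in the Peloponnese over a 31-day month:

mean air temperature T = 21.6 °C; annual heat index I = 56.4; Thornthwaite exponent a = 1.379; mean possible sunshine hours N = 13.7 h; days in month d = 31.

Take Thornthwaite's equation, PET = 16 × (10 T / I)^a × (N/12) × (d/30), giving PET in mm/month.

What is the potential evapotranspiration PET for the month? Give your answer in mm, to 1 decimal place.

10T/I = 10 × 21.6 / 56.4 = 3.8298
(10T/I)^a = 3.8298^1.379 = 6.3709
Uncorrected PET = 16 × 6.3709 = 101.934 mm
Correction = (N/12)(d/30) = (13.7/12)(31/30) = 1.1797
PET = 101.934 × 1.1797 = 120.252 mm/month

120.3 mm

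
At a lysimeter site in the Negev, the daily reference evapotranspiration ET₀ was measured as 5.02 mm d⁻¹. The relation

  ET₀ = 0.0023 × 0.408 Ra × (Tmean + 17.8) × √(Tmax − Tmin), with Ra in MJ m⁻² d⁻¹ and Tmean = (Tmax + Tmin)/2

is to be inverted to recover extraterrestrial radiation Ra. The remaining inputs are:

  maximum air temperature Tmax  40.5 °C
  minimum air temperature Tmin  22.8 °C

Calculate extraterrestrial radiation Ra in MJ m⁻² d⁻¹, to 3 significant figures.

Tmean = (40.5+22.8)/2 = 31.65 °C; ΔT = 17.7
Ra = ET₀ / [0.0023 × 0.408 × (Tmean+17.8) × √ΔT]
   = 5.02 / (0.0023 × 0.408 × 49.45 × 4.2071) = 25.714 MJ m⁻² d⁻¹

25.7 MJ m⁻² d⁻¹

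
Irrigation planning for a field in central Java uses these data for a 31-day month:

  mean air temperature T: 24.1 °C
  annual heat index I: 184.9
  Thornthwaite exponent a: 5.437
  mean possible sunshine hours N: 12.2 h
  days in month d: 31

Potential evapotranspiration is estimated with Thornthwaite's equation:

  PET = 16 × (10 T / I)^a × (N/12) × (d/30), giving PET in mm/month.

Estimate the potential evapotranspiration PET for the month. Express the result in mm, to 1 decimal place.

10T/I = 10 × 24.1 / 184.9 = 1.3034
(10T/I)^a = 1.3034^5.437 = 4.2235
Uncorrected PET = 16 × 4.2235 = 67.576 mm
Correction = (N/12)(d/30) = (12.2/12)(31/30) = 1.0506
PET = 67.576 × 1.0506 = 70.995 mm/month

71.0 mm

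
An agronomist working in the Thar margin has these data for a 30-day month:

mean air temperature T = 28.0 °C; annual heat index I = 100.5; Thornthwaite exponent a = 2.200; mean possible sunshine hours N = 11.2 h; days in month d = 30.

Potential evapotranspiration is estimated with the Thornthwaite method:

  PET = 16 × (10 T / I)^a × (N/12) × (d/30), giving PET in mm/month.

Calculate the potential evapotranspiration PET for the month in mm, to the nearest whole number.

142 mm

10T/I = 10 × 28.0 / 100.5 = 2.7861
(10T/I)^a = 2.7861^2.200 = 9.5278
Uncorrected PET = 16 × 9.5278 = 152.445 mm
Correction = (N/12)(d/30) = (11.2/12)(30/30) = 0.9333
PET = 152.445 × 0.9333 = 142.277 mm/month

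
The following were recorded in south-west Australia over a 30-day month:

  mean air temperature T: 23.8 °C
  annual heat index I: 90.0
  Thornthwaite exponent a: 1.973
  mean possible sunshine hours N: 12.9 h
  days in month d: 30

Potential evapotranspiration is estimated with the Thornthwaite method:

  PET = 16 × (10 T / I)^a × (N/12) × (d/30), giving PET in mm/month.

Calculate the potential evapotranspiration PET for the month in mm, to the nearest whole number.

10T/I = 10 × 23.8 / 90.0 = 2.6444
(10T/I)^a = 2.6444^1.973 = 6.8116
Uncorrected PET = 16 × 6.8116 = 108.986 mm
Correction = (N/12)(d/30) = (12.9/12)(30/30) = 1.0750
PET = 108.986 × 1.0750 = 117.160 mm/month

117 mm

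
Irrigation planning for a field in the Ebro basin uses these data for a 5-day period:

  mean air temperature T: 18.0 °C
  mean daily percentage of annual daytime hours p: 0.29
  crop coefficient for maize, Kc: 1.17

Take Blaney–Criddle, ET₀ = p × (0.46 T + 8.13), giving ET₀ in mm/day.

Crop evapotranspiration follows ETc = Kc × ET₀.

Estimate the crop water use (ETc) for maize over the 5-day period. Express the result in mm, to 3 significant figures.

ET₀ = 0.29 × (0.46 × 18.0 + 8.13) = 0.29 × 16.410 = 4.7589 mm/d
ETc = Kc × ET₀ = 1.17 × 4.7589 = 5.5679 mm/d
Over 5 days: 5.5679 × 5 = 27.840 mm

27.8 mm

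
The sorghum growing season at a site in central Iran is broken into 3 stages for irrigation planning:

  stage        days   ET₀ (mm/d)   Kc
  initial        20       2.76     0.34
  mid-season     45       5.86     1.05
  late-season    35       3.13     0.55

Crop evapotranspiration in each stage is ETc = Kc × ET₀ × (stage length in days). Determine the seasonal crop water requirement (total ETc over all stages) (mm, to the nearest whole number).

initial: 0.34 × 2.76 × 20 = 18.77 mm
mid-season: 1.05 × 5.86 × 45 = 276.89 mm
late-season: 0.55 × 3.13 × 35 = 60.25 mm
Seasonal total = 355.91 mm

356 mm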